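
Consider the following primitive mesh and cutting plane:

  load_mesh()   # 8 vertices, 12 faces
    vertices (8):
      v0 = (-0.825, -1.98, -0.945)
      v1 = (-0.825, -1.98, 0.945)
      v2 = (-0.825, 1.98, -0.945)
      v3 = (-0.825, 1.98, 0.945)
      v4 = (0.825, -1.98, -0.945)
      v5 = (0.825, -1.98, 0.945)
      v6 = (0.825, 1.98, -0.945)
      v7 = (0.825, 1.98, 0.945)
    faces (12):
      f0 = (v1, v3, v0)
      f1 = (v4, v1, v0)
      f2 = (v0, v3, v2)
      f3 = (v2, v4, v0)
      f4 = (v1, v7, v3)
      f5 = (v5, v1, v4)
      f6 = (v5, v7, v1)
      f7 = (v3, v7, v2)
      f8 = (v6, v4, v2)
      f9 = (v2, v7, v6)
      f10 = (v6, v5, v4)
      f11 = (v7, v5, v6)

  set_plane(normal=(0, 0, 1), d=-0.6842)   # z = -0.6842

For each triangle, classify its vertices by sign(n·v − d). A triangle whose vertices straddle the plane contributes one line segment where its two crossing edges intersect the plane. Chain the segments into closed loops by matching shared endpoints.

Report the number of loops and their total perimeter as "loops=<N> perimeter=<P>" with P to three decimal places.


loops=1 perimeter=11.220

Straddling triangles (8 of 12):
  (v1,v3,v0) [++-] → (-0.825, -1.43356, -0.6842)–(-0.825, -1.98, -0.6842)  len=0.5464
  (v4,v1,v0) [-+-] → (0.597317, -1.98, -0.6842)–(-0.825, -1.98, -0.6842)  len=1.4223
  (v0,v3,v2) [-+-] → (-0.825, -1.43356, -0.6842)–(-0.825, 1.98, -0.6842)  len=3.4136
  (v5,v1,v4) [++-] → (0.597317, -1.98, -0.6842)–(0.825, -1.98, -0.6842)  len=0.2277
  (v3,v7,v2) [++-] → (-0.597317, 1.98, -0.6842)–(-0.825, 1.98, -0.6842)  len=0.2277
  (v2,v7,v6) [-+-] → (-0.597317, 1.98, -0.6842)–(0.825, 1.98, -0.6842)  len=1.4223
  (v6,v5,v4) [-+-] → (0.825, 1.43356, -0.6842)–(0.825, -1.98, -0.6842)  len=3.4136
  (v7,v5,v6) [++-] → (0.825, 1.43356, -0.6842)–(0.825, 1.98, -0.6842)  len=0.5464

Chained into 1 loop(s):
  loop 1: 8 segments, perimeter = 11.2200
Total perimeter = 11.220


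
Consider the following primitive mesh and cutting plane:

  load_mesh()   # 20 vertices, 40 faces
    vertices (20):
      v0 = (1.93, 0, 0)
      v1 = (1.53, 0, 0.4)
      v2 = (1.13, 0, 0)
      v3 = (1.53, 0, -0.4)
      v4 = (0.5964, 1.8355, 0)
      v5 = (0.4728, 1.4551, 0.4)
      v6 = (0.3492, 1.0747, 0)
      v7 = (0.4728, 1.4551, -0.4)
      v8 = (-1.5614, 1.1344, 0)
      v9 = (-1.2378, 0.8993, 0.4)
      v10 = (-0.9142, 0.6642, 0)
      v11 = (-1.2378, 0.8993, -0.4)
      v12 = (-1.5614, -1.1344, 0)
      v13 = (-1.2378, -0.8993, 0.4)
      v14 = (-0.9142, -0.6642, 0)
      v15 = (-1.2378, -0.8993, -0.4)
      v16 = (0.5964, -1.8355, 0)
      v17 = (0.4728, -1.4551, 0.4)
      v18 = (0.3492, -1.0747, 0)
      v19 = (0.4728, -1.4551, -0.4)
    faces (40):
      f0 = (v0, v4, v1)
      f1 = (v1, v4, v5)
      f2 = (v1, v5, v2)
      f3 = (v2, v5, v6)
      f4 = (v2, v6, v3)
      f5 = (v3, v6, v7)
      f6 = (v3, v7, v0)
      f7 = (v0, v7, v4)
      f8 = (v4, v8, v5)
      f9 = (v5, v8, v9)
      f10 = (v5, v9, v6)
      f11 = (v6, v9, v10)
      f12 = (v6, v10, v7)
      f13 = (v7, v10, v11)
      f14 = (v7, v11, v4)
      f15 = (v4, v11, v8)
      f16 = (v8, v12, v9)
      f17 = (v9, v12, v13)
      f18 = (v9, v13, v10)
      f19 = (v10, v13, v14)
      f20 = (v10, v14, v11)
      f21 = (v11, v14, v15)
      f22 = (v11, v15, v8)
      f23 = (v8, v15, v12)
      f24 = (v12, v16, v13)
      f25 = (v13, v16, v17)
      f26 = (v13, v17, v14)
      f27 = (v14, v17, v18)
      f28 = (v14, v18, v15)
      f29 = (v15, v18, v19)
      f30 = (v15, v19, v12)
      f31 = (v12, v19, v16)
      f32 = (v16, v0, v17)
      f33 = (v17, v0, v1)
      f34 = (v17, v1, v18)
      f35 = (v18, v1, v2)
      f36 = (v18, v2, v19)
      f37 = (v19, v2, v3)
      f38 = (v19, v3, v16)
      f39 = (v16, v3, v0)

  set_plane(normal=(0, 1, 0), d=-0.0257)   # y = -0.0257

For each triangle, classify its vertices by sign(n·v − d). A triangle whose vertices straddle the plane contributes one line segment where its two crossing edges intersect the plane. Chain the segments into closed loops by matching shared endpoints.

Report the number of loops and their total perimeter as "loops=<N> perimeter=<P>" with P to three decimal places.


Straddling triangles (16 of 40):
  (v8,v12,v9) [+-+] → (-1.5614, -0.0257, 0)–(-1.38498, -0.0257, 0.218066)  len=0.2805
  (v9,v12,v13) [+--] → (-1.38498, -0.0257, 0.218066)–(-1.2378, -0.0257, 0.4)  len=0.2340
  (v9,v13,v10) [+-+] → (-1.2378, -0.0257, 0.4)–(-1.05699, -0.0257, 0.176501)  len=0.2875
  (v10,v13,v14) [+--] → (-1.05699, -0.0257, 0.176501)–(-0.9142, -0.0257, 0)  len=0.2270
  (v10,v14,v11) [+-+] → (-0.9142, -0.0257, 0)–(-1.04635, -0.0257, -0.163351)  len=0.2101
  (v11,v14,v15) [+--] → (-1.04635, -0.0257, -0.163351)–(-1.2378, -0.0257, -0.4)  len=0.3044
  (v11,v15,v8) [+-+] → (-1.2378, -0.0257, -0.4)–(-1.37681, -0.0257, -0.228175)  len=0.2210
  (v8,v15,v12) [+--] → (-1.37681, -0.0257, -0.228175)–(-1.5614, -0.0257, 0)  len=0.2935
  (v16,v0,v17) [-+-] → (1.91133, -0.0257, 0)–(1.90426, -0.0257, 0.00706481)  len=0.0100
  (v17,v0,v1) [-++] → (1.90426, -0.0257, 0.00706481)–(1.51133, -0.0257, 0.4)  len=0.5557
  (v17,v1,v18) [-+-] → (1.51133, -0.0257, 0.4)–(1.50176, -0.0257, 0.390435)  len=0.0135
  (v18,v1,v2) [-++] → (1.50176, -0.0257, 0.390435)–(1.11133, -0.0257, 0)  len=0.5522
  (v18,v2,v19) [-+-] → (1.11133, -0.0257, 0)–(1.11839, -0.0257, -0.00706481)  len=0.0100
  (v19,v2,v3) [-++] → (1.11839, -0.0257, -0.00706481)–(1.51133, -0.0257, -0.4)  len=0.5557
  (v19,v3,v16) [-+-] → (1.51133, -0.0257, -0.4)–(1.51693, -0.0257, -0.394399)  len=0.0079
  (v16,v3,v0) [-++] → (1.51693, -0.0257, -0.394399)–(1.91133, -0.0257, 0)  len=0.5578

Chained into 2 loop(s):
  loop 1: 8 segments, perimeter = 2.0580
  loop 2: 8 segments, perimeter = 2.2627
Total perimeter = 4.321

loops=2 perimeter=4.321


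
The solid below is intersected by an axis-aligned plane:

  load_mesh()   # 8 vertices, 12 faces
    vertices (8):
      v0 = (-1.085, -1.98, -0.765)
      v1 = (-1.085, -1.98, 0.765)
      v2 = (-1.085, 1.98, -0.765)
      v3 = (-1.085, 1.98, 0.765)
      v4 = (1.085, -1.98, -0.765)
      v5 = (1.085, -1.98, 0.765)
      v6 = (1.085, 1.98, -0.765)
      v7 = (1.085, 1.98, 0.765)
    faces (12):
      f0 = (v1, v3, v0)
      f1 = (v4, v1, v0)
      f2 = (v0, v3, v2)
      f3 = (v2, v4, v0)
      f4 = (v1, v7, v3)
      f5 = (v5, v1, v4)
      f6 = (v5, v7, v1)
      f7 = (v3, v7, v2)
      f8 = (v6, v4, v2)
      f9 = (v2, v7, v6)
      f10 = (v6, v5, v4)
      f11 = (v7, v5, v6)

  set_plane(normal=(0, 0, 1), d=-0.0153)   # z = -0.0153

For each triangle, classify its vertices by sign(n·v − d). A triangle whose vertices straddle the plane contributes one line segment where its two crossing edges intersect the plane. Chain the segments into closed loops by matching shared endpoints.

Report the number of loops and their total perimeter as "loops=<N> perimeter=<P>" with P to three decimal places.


loops=1 perimeter=12.260

Straddling triangles (8 of 12):
  (v1,v3,v0) [++-] → (-1.085, -0.0396, -0.0153)–(-1.085, -1.98, -0.0153)  len=1.9404
  (v4,v1,v0) [-+-] → (0.0217, -1.98, -0.0153)–(-1.085, -1.98, -0.0153)  len=1.1067
  (v0,v3,v2) [-+-] → (-1.085, -0.0396, -0.0153)–(-1.085, 1.98, -0.0153)  len=2.0196
  (v5,v1,v4) [++-] → (0.0217, -1.98, -0.0153)–(1.085, -1.98, -0.0153)  len=1.0633
  (v3,v7,v2) [++-] → (-0.0217, 1.98, -0.0153)–(-1.085, 1.98, -0.0153)  len=1.0633
  (v2,v7,v6) [-+-] → (-0.0217, 1.98, -0.0153)–(1.085, 1.98, -0.0153)  len=1.1067
  (v6,v5,v4) [-+-] → (1.085, 0.0396, -0.0153)–(1.085, -1.98, -0.0153)  len=2.0196
  (v7,v5,v6) [++-] → (1.085, 0.0396, -0.0153)–(1.085, 1.98, -0.0153)  len=1.9404

Chained into 1 loop(s):
  loop 1: 8 segments, perimeter = 12.2600
Total perimeter = 12.260


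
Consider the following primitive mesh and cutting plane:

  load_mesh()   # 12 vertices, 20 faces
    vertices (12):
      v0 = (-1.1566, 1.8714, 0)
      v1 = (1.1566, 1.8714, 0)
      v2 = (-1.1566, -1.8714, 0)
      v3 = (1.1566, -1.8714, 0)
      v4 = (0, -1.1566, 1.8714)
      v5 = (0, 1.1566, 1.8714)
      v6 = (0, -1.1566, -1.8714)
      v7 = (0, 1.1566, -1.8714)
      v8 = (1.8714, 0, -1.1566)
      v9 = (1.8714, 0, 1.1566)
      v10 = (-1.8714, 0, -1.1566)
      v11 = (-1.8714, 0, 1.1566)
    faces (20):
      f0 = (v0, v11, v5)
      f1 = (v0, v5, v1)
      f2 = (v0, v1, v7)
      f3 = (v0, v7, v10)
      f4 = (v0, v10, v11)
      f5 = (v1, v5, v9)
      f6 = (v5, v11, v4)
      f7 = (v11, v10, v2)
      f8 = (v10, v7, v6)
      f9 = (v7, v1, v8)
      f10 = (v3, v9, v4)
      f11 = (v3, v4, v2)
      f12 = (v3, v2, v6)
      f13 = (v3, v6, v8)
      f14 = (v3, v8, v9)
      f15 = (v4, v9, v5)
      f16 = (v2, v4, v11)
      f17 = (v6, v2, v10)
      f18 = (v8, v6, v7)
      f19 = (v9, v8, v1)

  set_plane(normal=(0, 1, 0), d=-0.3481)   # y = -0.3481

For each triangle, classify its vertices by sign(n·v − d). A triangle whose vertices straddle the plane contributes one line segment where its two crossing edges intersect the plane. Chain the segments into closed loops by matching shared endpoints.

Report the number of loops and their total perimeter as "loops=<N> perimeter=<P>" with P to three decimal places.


Straddling triangles (10 of 20):
  (v5,v11,v4) [++-] → (-1.30817, -0.3481, 1.37173)–(0, -0.3481, 1.8714)  len=1.4003
  (v11,v10,v2) [++-] → (-1.73844, -0.3481, -0.94146)–(-1.73844, -0.3481, 0.94146)  len=1.8829
  (v10,v7,v6) [++-] → (0, -0.3481, -1.8714)–(-1.30817, -0.3481, -1.37173)  len=1.4003
  (v3,v9,v4) [-+-] → (1.73844, -0.3481, 0.94146)–(1.30817, -0.3481, 1.37173)  len=0.6085
  (v3,v6,v8) [--+] → (1.30817, -0.3481, -1.37173)–(1.73844, -0.3481, -0.94146)  len=0.6085
  (v3,v8,v9) [-++] → (1.73844, -0.3481, -0.94146)–(1.73844, -0.3481, 0.94146)  len=1.8829
  (v4,v9,v5) [-++] → (1.30817, -0.3481, 1.37173)–(0, -0.3481, 1.8714)  len=1.4003
  (v2,v4,v11) [--+] → (-1.30817, -0.3481, 1.37173)–(-1.73844, -0.3481, 0.94146)  len=0.6085
  (v6,v2,v10) [--+] → (-1.73844, -0.3481, -0.94146)–(-1.30817, -0.3481, -1.37173)  len=0.6085
  (v8,v6,v7) [+-+] → (1.30817, -0.3481, -1.37173)–(0, -0.3481, -1.8714)  len=1.4003

Chained into 1 loop(s):
  loop 1: 10 segments, perimeter = 11.8012
Total perimeter = 11.801

loops=1 perimeter=11.801


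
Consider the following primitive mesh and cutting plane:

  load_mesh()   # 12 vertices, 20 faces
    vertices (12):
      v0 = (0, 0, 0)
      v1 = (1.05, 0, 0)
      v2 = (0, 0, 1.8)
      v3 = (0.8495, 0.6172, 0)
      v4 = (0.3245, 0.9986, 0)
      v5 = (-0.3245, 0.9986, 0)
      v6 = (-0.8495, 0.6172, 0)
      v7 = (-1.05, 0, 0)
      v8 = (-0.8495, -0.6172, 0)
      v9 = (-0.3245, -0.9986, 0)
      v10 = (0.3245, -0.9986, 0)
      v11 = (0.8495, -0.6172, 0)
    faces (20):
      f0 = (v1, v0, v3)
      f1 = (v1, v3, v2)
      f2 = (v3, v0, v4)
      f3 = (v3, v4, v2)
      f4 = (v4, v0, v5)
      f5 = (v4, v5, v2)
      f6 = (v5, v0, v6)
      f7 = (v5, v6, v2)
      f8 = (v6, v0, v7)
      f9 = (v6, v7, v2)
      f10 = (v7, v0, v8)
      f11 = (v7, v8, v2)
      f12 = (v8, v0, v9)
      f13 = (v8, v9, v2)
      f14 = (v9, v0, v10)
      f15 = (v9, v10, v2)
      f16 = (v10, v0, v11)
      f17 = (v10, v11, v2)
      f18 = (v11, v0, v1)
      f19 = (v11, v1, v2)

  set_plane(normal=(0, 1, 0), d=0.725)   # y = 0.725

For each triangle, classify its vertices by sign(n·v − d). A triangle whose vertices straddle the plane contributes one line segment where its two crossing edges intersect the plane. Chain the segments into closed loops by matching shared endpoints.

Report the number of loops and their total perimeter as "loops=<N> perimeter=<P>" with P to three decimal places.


Straddling triangles (6 of 20):
  (v3,v0,v4) [--+] → (0.235592, 0.725, 0)–(0.701112, 0.725, 0)  len=0.4655
  (v3,v4,v2) [-+-] → (0.701112, 0.725, 0)–(0.235592, 0.725, 0.49317)  len=0.6782
  (v4,v0,v5) [+-+] → (0.235592, 0.725, 0)–(-0.235592, 0.725, 0)  len=0.4712
  (v4,v5,v2) [++-] → (-0.235592, 0.725, 0.49317)–(0.235592, 0.725, 0.49317)  len=0.4712
  (v5,v0,v6) [+--] → (-0.235592, 0.725, 0)–(-0.701112, 0.725, 0)  len=0.4655
  (v5,v6,v2) [+--] → (-0.701112, 0.725, 0)–(-0.235592, 0.725, 0.49317)  len=0.6782

Chained into 1 loop(s):
  loop 1: 6 segments, perimeter = 3.2298
Total perimeter = 3.230

loops=1 perimeter=3.230


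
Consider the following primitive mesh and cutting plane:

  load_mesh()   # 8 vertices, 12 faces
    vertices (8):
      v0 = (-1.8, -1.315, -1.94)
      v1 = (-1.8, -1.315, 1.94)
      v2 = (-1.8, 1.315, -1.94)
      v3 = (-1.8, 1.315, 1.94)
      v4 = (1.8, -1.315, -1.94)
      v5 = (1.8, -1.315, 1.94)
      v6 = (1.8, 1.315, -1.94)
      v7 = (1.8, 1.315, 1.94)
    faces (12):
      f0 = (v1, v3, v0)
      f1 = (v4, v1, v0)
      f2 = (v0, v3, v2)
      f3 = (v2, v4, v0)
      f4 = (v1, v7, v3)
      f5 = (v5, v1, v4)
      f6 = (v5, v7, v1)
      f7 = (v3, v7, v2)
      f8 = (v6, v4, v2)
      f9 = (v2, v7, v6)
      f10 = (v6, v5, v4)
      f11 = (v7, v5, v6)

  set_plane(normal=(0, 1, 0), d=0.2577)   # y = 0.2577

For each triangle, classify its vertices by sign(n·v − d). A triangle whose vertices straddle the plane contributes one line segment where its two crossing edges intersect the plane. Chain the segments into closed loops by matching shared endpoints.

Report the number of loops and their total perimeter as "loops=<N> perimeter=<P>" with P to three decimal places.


loops=1 perimeter=14.960

Straddling triangles (8 of 12):
  (v1,v3,v0) [-+-] → (-1.8, 0.2577, 1.94)–(-1.8, 0.2577, 0.380181)  len=1.5598
  (v0,v3,v2) [-++] → (-1.8, 0.2577, 0.380181)–(-1.8, 0.2577, -1.94)  len=2.3202
  (v2,v4,v0) [+--] → (-0.352745, 0.2577, -1.94)–(-1.8, 0.2577, -1.94)  len=1.4473
  (v1,v7,v3) [-++] → (0.352745, 0.2577, 1.94)–(-1.8, 0.2577, 1.94)  len=2.1527
  (v5,v7,v1) [-+-] → (1.8, 0.2577, 1.94)–(0.352745, 0.2577, 1.94)  len=1.4473
  (v6,v4,v2) [+-+] → (1.8, 0.2577, -1.94)–(-0.352745, 0.2577, -1.94)  len=2.1527
  (v6,v5,v4) [+--] → (1.8, 0.2577, -0.380181)–(1.8, 0.2577, -1.94)  len=1.5598
  (v7,v5,v6) [+-+] → (1.8, 0.2577, 1.94)–(1.8, 0.2577, -0.380181)  len=2.3202

Chained into 1 loop(s):
  loop 1: 8 segments, perimeter = 14.9600
Total perimeter = 14.960


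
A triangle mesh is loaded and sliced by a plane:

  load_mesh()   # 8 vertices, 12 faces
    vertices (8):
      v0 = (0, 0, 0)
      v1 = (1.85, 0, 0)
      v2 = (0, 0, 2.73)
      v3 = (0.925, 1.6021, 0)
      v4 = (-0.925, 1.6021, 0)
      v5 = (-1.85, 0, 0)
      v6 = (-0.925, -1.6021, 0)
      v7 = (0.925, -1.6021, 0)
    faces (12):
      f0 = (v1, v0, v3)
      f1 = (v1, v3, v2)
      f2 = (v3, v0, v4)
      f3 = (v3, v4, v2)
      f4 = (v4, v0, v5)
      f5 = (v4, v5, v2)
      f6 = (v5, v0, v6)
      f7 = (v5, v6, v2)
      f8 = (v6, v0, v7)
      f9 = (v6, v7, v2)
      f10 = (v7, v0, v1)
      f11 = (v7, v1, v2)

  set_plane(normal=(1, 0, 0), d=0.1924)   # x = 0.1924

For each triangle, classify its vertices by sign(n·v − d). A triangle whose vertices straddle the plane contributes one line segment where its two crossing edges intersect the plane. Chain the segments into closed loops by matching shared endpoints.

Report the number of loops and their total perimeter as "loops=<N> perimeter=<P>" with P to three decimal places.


Straddling triangles (8 of 12):
  (v1,v0,v3) [+-+] → (0.1924, 0, 0)–(0.1924, 0.333237, 0)  len=0.3332
  (v1,v3,v2) [++-] → (0.1924, 0.333237, 2.16216)–(0.1924, 0, 2.44608)  len=0.4378
  (v3,v0,v4) [+--] → (0.1924, 0.333237, 0)–(0.1924, 1.6021, 0)  len=1.2689
  (v3,v4,v2) [+--] → (0.1924, 1.6021, 0)–(0.1924, 0.333237, 2.16216)  len=2.5070
  (v6,v0,v7) [--+] → (0.1924, -0.333237, 0)–(0.1924, -1.6021, 0)  len=1.2689
  (v6,v7,v2) [-+-] → (0.1924, -1.6021, 0)–(0.1924, -0.333237, 2.16216)  len=2.5070
  (v7,v0,v1) [+-+] → (0.1924, -0.333237, 0)–(0.1924, 0, 0)  len=0.3332
  (v7,v1,v2) [++-] → (0.1924, 0, 2.44608)–(0.1924, -0.333237, 2.16216)  len=0.4378

Chained into 1 loop(s):
  loop 1: 8 segments, perimeter = 9.0937
Total perimeter = 9.094

loops=1 perimeter=9.094


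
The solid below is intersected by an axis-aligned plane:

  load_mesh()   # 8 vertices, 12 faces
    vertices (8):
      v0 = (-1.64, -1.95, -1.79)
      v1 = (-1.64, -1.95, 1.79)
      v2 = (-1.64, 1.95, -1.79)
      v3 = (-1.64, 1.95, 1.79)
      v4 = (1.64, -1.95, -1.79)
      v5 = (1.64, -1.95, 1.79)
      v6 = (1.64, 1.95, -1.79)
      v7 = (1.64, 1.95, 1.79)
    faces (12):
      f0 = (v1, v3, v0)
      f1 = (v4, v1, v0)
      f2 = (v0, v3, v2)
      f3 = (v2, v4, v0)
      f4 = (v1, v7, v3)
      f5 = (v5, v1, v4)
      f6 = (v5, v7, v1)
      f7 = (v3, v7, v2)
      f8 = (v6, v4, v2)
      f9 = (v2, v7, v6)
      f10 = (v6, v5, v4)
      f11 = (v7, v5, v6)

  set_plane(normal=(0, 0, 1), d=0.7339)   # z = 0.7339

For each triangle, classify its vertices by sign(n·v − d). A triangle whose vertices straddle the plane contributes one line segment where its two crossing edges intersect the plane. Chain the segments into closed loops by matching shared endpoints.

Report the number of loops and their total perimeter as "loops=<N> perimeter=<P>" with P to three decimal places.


loops=1 perimeter=14.360

Straddling triangles (8 of 12):
  (v1,v3,v0) [++-] → (-1.64, 0.7995, 0.7339)–(-1.64, -1.95, 0.7339)  len=2.7495
  (v4,v1,v0) [-+-] → (-0.6724, -1.95, 0.7339)–(-1.64, -1.95, 0.7339)  len=0.9676
  (v0,v3,v2) [-+-] → (-1.64, 0.7995, 0.7339)–(-1.64, 1.95, 0.7339)  len=1.1505
  (v5,v1,v4) [++-] → (-0.6724, -1.95, 0.7339)–(1.64, -1.95, 0.7339)  len=2.3124
  (v3,v7,v2) [++-] → (0.6724, 1.95, 0.7339)–(-1.64, 1.95, 0.7339)  len=2.3124
  (v2,v7,v6) [-+-] → (0.6724, 1.95, 0.7339)–(1.64, 1.95, 0.7339)  len=0.9676
  (v6,v5,v4) [-+-] → (1.64, -0.7995, 0.7339)–(1.64, -1.95, 0.7339)  len=1.1505
  (v7,v5,v6) [++-] → (1.64, -0.7995, 0.7339)–(1.64, 1.95, 0.7339)  len=2.7495

Chained into 1 loop(s):
  loop 1: 8 segments, perimeter = 14.3600
Total perimeter = 14.360


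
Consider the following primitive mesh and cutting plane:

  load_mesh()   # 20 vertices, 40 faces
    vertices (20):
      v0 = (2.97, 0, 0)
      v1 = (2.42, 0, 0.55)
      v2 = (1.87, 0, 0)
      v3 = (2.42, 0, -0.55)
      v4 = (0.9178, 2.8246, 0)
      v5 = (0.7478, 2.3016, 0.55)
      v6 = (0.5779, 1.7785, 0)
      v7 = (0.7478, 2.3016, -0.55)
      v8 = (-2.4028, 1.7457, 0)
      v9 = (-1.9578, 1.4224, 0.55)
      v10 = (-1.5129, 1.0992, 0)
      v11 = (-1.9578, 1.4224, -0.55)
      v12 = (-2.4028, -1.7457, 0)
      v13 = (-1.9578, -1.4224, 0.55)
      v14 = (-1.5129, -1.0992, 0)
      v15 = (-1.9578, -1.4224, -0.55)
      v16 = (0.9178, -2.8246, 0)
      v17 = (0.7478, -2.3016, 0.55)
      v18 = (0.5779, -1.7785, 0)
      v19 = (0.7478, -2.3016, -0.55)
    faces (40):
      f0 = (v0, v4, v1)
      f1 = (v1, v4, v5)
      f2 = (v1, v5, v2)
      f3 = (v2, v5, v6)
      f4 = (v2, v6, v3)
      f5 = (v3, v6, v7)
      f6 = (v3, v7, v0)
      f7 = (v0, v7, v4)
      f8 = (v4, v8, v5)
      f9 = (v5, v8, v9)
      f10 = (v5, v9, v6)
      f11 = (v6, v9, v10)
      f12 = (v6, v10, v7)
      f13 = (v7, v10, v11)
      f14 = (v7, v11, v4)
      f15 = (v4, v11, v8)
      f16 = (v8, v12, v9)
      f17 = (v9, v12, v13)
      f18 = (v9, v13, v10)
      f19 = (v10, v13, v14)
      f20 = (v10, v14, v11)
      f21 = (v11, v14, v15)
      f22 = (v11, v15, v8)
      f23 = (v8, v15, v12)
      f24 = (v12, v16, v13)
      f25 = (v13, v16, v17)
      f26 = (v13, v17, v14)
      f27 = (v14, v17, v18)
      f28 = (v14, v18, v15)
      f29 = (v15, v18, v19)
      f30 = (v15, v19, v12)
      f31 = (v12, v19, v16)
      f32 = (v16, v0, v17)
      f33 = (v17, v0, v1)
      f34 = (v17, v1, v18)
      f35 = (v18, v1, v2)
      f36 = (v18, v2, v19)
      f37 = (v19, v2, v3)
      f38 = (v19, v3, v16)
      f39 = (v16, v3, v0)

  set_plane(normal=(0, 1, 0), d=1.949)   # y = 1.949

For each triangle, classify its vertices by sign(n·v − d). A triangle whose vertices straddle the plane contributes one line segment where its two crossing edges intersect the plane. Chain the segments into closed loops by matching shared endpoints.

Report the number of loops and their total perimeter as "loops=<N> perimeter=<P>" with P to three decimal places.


Straddling triangles (14 of 40):
  (v0,v4,v1) [-+-] → (1.55396, 1.949, 0)–(1.38347, 1.949, 0.170495)  len=0.2411
  (v1,v4,v5) [-++] → (1.38347, 1.949, 0.170495)–(1.00398, 1.949, 0.55)  len=0.5367
  (v1,v5,v2) [-+-] → (1.00398, 1.949, 0.55)–(0.919719, 1.949, 0.465741)  len=0.1192
  (v2,v5,v6) [-+-] → (0.919719, 1.949, 0.465741)–(0.633277, 1.949, 0.179268)  len=0.4051
  (v3,v6,v7) [--+] → (0.633277, 1.949, -0.179268)–(1.00398, 1.949, -0.55)  len=0.5243
  (v3,v7,v0) [-+-] → (1.00398, 1.949, -0.55)–(1.08824, 1.949, -0.465741)  len=0.1192
  (v0,v7,v4) [-++] → (1.08824, 1.949, -0.465741)–(1.55396, 1.949, 0)  len=0.6586
  (v4,v8,v5) [+-+] → (-1.77709, 1.949, 0)–(-1.25058, 1.949, 0.201142)  len=0.5636
  (v5,v8,v9) [+--] → (-1.25058, 1.949, 0.201142)–(-0.337271, 1.949, 0.55)  len=0.9777
  (v5,v9,v6) [+--] → (-0.337271, 1.949, 0.55)–(0.633277, 1.949, 0.179268)  len=1.0389
  (v6,v10,v7) [--+] → (0.0848569, 1.949, -0.388714)–(0.633277, 1.949, -0.179268)  len=0.5871
  (v7,v10,v11) [+--] → (0.0848569, 1.949, -0.388714)–(-0.337271, 1.949, -0.55)  len=0.4519
  (v7,v11,v4) [+-+] → (-0.337271, 1.949, -0.55)–(-0.877861, 1.949, -0.343446)  len=0.5787
  (v4,v11,v8) [+--] → (-0.877861, 1.949, -0.343446)–(-1.77709, 1.949, 0)  len=0.9626

Chained into 1 loop(s):
  loop 1: 14 segments, perimeter = 7.7646
Total perimeter = 7.765

loops=1 perimeter=7.765


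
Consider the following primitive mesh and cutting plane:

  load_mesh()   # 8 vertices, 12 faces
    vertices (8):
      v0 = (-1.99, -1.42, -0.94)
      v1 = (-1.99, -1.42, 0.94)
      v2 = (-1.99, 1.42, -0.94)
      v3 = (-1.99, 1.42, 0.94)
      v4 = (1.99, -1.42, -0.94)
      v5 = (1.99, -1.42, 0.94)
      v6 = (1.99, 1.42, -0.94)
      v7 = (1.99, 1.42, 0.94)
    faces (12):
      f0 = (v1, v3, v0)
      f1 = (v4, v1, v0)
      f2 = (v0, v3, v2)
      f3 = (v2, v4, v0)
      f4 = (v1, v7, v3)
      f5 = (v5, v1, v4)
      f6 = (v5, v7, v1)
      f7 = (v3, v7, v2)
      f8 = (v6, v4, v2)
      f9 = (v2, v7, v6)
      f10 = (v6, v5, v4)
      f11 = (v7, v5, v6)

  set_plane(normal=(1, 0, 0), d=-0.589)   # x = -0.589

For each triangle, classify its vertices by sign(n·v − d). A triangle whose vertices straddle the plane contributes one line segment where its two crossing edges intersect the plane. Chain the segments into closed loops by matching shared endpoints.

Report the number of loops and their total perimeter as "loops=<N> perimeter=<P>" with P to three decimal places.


loops=1 perimeter=9.440

Straddling triangles (8 of 12):
  (v4,v1,v0) [+--] → (-0.589, -1.42, 0.278221)–(-0.589, -1.42, -0.94)  len=1.2182
  (v2,v4,v0) [-+-] → (-0.589, 0.420291, -0.94)–(-0.589, -1.42, -0.94)  len=1.8403
  (v1,v7,v3) [-+-] → (-0.589, -0.420291, 0.94)–(-0.589, 1.42, 0.94)  len=1.8403
  (v5,v1,v4) [+-+] → (-0.589, -1.42, 0.94)–(-0.589, -1.42, 0.278221)  len=0.6618
  (v5,v7,v1) [++-] → (-0.589, -0.420291, 0.94)–(-0.589, -1.42, 0.94)  len=0.9997
  (v3,v7,v2) [-+-] → (-0.589, 1.42, 0.94)–(-0.589, 1.42, -0.278221)  len=1.2182
  (v6,v4,v2) [++-] → (-0.589, 0.420291, -0.94)–(-0.589, 1.42, -0.94)  len=0.9997
  (v2,v7,v6) [-++] → (-0.589, 1.42, -0.278221)–(-0.589, 1.42, -0.94)  len=0.6618

Chained into 1 loop(s):
  loop 1: 8 segments, perimeter = 9.4400
Total perimeter = 9.440


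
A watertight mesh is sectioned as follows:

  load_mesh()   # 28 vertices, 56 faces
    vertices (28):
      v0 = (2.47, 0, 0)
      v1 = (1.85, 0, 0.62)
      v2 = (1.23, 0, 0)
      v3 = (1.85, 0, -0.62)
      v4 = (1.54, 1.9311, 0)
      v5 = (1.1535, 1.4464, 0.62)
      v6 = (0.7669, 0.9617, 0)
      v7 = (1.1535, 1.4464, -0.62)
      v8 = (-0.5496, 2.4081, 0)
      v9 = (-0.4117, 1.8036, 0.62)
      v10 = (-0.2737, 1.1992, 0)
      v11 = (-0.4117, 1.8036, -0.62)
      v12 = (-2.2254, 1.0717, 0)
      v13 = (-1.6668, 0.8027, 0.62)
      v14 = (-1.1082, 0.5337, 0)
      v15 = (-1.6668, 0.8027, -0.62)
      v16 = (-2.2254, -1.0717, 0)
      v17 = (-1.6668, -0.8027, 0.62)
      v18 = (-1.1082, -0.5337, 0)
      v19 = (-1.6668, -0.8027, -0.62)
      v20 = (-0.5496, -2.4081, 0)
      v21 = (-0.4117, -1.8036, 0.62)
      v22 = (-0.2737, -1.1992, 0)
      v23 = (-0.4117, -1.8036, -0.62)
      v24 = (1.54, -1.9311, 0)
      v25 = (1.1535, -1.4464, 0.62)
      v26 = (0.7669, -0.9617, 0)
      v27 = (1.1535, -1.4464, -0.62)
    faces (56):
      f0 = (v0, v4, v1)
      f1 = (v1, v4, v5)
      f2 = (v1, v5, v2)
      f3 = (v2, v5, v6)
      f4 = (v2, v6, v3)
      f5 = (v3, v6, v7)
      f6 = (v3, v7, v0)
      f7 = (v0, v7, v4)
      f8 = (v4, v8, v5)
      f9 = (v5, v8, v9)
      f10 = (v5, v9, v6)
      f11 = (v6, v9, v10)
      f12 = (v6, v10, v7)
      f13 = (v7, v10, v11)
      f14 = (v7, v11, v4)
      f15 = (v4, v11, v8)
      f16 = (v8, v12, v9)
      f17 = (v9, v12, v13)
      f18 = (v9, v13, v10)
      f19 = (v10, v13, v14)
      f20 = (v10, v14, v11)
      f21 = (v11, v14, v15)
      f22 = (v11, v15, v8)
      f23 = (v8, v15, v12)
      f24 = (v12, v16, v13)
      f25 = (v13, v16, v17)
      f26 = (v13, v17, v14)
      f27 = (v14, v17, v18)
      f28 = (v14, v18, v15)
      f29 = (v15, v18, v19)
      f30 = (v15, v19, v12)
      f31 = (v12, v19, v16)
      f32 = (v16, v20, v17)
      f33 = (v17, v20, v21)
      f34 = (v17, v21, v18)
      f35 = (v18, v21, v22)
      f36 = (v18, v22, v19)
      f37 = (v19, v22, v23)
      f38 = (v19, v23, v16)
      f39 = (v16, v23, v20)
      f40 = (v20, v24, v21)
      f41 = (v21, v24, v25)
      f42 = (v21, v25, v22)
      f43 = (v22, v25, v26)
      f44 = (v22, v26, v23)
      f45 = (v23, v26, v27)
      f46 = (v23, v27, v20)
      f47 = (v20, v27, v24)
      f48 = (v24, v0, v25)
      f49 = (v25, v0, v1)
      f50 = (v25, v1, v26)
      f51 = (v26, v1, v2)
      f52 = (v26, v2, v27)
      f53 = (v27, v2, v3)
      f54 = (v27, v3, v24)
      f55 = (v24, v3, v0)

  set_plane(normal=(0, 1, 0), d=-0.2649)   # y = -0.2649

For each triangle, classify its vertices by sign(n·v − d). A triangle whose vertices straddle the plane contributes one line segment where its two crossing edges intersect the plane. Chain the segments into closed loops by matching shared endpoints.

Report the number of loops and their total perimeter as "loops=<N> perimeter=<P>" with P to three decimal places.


loops=2 perimeter=6.845

Straddling triangles (16 of 56):
  (v12,v16,v13) [+-+] → (-2.2254, -0.2649, 0)–(-1.98496, -0.2649, 0.266867)  len=0.3592
  (v13,v16,v17) [+--] → (-1.98496, -0.2649, 0.266867)–(-1.6668, -0.2649, 0.62)  len=0.4753
  (v13,v17,v14) [+-+] → (-1.6668, -0.2649, 0.62)–(-1.44201, -0.2649, 0.370497)  len=0.3358
  (v14,v17,v18) [+--] → (-1.44201, -0.2649, 0.370497)–(-1.1082, -0.2649, 0)  len=0.4987
  (v14,v18,v15) [+-+] → (-1.1082, -0.2649, 0)–(-1.22056, -0.2649, -0.124705)  len=0.1679
  (v15,v18,v19) [+--] → (-1.22056, -0.2649, -0.124705)–(-1.6668, -0.2649, -0.62)  len=0.6667
  (v15,v19,v12) [+-+] → (-1.6668, -0.2649, -0.62)–(-1.82707, -0.2649, -0.442111)  len=0.2394
  (v12,v19,v16) [+--] → (-1.82707, -0.2649, -0.442111)–(-2.2254, -0.2649, 0)  len=0.5951
  (v24,v0,v25) [-+-] → (2.34243, -0.2649, 0)–(2.22889, -0.2649, 0.11355)  len=0.1606
  (v25,v0,v1) [-++] → (2.22889, -0.2649, 0.11355)–(1.72244, -0.2649, 0.62)  len=0.7162
  (v25,v1,v26) [-+-] → (1.72244, -0.2649, 0.62)–(1.55166, -0.2649, 0.449221)  len=0.2415
  (v26,v1,v2) [-++] → (1.55166, -0.2649, 0.449221)–(1.10244, -0.2649, 0)  len=0.6353
  (v26,v2,v27) [-+-] → (1.10244, -0.2649, 0)–(1.21599, -0.2649, -0.11355)  len=0.1606
  (v27,v2,v3) [-++] → (1.21599, -0.2649, -0.11355)–(1.72244, -0.2649, -0.62)  len=0.7162
  (v27,v3,v24) [-+-] → (1.72244, -0.2649, -0.62)–(1.80748, -0.2649, -0.534951)  len=0.1203
  (v24,v3,v0) [-++] → (1.80748, -0.2649, -0.534951)–(2.34243, -0.2649, 0)  len=0.7565

Chained into 2 loop(s):
  loop 1: 8 segments, perimeter = 3.3381
  loop 2: 8 segments, perimeter = 3.5072
Total perimeter = 6.845


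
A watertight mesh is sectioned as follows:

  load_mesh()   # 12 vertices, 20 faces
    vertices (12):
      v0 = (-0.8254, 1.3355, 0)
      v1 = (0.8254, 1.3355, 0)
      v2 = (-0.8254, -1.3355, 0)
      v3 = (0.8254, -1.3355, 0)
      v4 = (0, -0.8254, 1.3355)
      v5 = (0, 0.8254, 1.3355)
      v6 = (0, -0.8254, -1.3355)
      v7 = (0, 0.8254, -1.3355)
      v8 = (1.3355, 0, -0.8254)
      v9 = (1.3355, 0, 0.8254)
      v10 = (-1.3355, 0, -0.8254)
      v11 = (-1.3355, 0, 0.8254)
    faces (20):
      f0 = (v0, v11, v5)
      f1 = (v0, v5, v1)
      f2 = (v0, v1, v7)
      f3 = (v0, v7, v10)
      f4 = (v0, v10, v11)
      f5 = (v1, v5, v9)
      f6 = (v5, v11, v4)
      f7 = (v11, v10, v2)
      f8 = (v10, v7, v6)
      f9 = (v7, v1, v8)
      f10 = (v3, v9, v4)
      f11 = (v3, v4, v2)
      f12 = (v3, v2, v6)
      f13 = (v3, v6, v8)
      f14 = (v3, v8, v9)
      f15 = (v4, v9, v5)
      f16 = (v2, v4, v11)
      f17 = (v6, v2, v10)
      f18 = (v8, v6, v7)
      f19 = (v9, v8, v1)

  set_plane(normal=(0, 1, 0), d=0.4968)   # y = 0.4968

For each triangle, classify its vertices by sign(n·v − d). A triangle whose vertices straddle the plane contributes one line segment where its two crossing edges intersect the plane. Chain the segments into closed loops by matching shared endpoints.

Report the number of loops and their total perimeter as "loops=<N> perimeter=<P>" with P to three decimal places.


Straddling triangles (10 of 20):
  (v0,v11,v5) [+-+] → (-1.14575, 0.4968, 0.518355)–(-0.531676, 0.4968, 1.13242)  len=0.8684
  (v0,v7,v10) [++-] → (-0.531676, 0.4968, -1.13242)–(-1.14575, 0.4968, -0.518355)  len=0.8684
  (v0,v10,v11) [+--] → (-1.14575, 0.4968, -0.518355)–(-1.14575, 0.4968, 0.518355)  len=1.0367
  (v1,v5,v9) [++-] → (0.531676, 0.4968, 1.13242)–(1.14575, 0.4968, 0.518355)  len=0.8684
  (v5,v11,v4) [+--] → (-0.531676, 0.4968, 1.13242)–(0, 0.4968, 1.3355)  len=0.5691
  (v10,v7,v6) [-+-] → (-0.531676, 0.4968, -1.13242)–(0, 0.4968, -1.3355)  len=0.5691
  (v7,v1,v8) [++-] → (1.14575, 0.4968, -0.518355)–(0.531676, 0.4968, -1.13242)  len=0.8684
  (v4,v9,v5) [--+] → (0.531676, 0.4968, 1.13242)–(0, 0.4968, 1.3355)  len=0.5691
  (v8,v6,v7) [--+] → (0, 0.4968, -1.3355)–(0.531676, 0.4968, -1.13242)  len=0.5691
  (v9,v8,v1) [--+] → (1.14575, 0.4968, -0.518355)–(1.14575, 0.4968, 0.518355)  len=1.0367

Chained into 1 loop(s):
  loop 1: 10 segments, perimeter = 7.8237
Total perimeter = 7.824

loops=1 perimeter=7.824


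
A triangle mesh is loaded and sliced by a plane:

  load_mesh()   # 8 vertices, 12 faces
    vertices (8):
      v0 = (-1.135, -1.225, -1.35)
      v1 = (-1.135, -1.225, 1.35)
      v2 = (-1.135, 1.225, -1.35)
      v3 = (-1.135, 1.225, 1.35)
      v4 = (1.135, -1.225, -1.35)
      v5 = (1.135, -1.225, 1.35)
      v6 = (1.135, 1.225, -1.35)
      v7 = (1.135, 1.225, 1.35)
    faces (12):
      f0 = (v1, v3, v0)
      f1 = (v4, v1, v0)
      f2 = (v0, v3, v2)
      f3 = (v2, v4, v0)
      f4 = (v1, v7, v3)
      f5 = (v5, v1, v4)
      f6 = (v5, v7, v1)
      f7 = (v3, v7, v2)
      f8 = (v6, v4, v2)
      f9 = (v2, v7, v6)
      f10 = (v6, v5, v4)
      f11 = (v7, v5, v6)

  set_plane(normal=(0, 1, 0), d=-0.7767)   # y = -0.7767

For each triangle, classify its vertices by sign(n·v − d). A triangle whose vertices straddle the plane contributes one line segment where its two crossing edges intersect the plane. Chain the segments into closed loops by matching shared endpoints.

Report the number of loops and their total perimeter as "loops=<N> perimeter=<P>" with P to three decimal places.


loops=1 perimeter=9.940

Straddling triangles (8 of 12):
  (v1,v3,v0) [-+-] → (-1.135, -0.7767, 1.35)–(-1.135, -0.7767, -0.855955)  len=2.2060
  (v0,v3,v2) [-++] → (-1.135, -0.7767, -0.855955)–(-1.135, -0.7767, -1.35)  len=0.4940
  (v2,v4,v0) [+--] → (0.719636, -0.7767, -1.35)–(-1.135, -0.7767, -1.35)  len=1.8546
  (v1,v7,v3) [-++] → (-0.719636, -0.7767, 1.35)–(-1.135, -0.7767, 1.35)  len=0.4154
  (v5,v7,v1) [-+-] → (1.135, -0.7767, 1.35)–(-0.719636, -0.7767, 1.35)  len=1.8546
  (v6,v4,v2) [+-+] → (1.135, -0.7767, -1.35)–(0.719636, -0.7767, -1.35)  len=0.4154
  (v6,v5,v4) [+--] → (1.135, -0.7767, 0.855955)–(1.135, -0.7767, -1.35)  len=2.2060
  (v7,v5,v6) [+-+] → (1.135, -0.7767, 1.35)–(1.135, -0.7767, 0.855955)  len=0.4940

Chained into 1 loop(s):
  loop 1: 8 segments, perimeter = 9.9400
Total perimeter = 9.940


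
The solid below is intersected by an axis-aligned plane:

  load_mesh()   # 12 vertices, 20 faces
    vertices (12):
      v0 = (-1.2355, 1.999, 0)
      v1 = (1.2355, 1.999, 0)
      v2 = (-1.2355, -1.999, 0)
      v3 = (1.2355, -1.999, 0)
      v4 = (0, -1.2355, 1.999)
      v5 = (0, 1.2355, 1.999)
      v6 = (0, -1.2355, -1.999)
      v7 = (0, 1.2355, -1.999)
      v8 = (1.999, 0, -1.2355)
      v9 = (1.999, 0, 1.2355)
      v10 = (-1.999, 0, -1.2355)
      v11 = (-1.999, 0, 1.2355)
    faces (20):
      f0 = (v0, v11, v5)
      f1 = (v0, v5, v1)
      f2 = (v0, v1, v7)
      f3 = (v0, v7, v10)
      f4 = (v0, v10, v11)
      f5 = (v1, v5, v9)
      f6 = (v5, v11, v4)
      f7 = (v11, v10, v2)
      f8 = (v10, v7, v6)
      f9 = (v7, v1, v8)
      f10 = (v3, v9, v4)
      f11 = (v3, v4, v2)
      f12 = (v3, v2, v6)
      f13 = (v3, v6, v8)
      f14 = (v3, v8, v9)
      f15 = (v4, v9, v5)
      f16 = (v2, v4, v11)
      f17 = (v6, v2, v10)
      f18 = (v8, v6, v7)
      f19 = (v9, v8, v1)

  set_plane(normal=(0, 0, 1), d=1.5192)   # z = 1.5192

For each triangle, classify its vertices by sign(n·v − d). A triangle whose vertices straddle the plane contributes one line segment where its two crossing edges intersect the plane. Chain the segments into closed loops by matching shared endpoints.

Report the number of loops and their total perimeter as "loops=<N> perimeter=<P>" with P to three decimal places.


loops=1 perimeter=8.451

Straddling triangles (8 of 20):
  (v0,v11,v5) [--+] → (-1.25622, 0.459085, 1.5192)–(-0.296545, 1.41876, 1.5192)  len=1.3572
  (v0,v5,v1) [-+-] → (-0.296545, 1.41876, 1.5192)–(0.296545, 1.41876, 1.5192)  len=0.5931
  (v1,v5,v9) [-+-] → (0.296545, 1.41876, 1.5192)–(1.25622, 0.459085, 1.5192)  len=1.3572
  (v5,v11,v4) [+-+] → (-1.25622, 0.459085, 1.5192)–(-1.25622, -0.459085, 1.5192)  len=0.9182
  (v3,v9,v4) [--+] → (1.25622, -0.459085, 1.5192)–(0.296545, -1.41876, 1.5192)  len=1.3572
  (v3,v4,v2) [-+-] → (0.296545, -1.41876, 1.5192)–(-0.296545, -1.41876, 1.5192)  len=0.5931
  (v4,v9,v5) [+-+] → (1.25622, -0.459085, 1.5192)–(1.25622, 0.459085, 1.5192)  len=0.9182
  (v2,v4,v11) [-+-] → (-0.296545, -1.41876, 1.5192)–(-1.25622, -0.459085, 1.5192)  len=1.3572

Chained into 1 loop(s):
  loop 1: 8 segments, perimeter = 8.4512
Total perimeter = 8.451


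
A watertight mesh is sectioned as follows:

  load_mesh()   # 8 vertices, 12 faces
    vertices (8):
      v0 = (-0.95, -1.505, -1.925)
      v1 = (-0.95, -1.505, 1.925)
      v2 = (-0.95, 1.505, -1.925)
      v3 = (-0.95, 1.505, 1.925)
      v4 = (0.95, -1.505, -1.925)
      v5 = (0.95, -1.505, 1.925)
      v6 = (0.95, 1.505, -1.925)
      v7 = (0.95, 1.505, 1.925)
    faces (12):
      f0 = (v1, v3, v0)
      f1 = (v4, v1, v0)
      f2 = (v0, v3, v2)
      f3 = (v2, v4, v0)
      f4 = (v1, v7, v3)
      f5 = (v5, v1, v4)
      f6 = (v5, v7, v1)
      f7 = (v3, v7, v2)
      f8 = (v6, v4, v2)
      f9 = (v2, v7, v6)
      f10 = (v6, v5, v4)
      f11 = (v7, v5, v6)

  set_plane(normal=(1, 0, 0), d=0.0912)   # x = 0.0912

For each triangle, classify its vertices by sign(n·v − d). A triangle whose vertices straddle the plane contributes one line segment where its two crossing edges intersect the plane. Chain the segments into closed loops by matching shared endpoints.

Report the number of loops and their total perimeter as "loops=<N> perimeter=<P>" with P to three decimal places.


Straddling triangles (8 of 12):
  (v4,v1,v0) [+--] → (0.0912, -1.505, -0.1848)–(0.0912, -1.505, -1.925)  len=1.7402
  (v2,v4,v0) [-+-] → (0.0912, -0.14448, -1.925)–(0.0912, -1.505, -1.925)  len=1.3605
  (v1,v7,v3) [-+-] → (0.0912, 0.14448, 1.925)–(0.0912, 1.505, 1.925)  len=1.3605
  (v5,v1,v4) [+-+] → (0.0912, -1.505, 1.925)–(0.0912, -1.505, -0.1848)  len=2.1098
  (v5,v7,v1) [++-] → (0.0912, 0.14448, 1.925)–(0.0912, -1.505, 1.925)  len=1.6495
  (v3,v7,v2) [-+-] → (0.0912, 1.505, 1.925)–(0.0912, 1.505, 0.1848)  len=1.7402
  (v6,v4,v2) [++-] → (0.0912, -0.14448, -1.925)–(0.0912, 1.505, -1.925)  len=1.6495
  (v2,v7,v6) [-++] → (0.0912, 1.505, 0.1848)–(0.0912, 1.505, -1.925)  len=2.1098

Chained into 1 loop(s):
  loop 1: 8 segments, perimeter = 13.7200
Total perimeter = 13.720

loops=1 perimeter=13.720


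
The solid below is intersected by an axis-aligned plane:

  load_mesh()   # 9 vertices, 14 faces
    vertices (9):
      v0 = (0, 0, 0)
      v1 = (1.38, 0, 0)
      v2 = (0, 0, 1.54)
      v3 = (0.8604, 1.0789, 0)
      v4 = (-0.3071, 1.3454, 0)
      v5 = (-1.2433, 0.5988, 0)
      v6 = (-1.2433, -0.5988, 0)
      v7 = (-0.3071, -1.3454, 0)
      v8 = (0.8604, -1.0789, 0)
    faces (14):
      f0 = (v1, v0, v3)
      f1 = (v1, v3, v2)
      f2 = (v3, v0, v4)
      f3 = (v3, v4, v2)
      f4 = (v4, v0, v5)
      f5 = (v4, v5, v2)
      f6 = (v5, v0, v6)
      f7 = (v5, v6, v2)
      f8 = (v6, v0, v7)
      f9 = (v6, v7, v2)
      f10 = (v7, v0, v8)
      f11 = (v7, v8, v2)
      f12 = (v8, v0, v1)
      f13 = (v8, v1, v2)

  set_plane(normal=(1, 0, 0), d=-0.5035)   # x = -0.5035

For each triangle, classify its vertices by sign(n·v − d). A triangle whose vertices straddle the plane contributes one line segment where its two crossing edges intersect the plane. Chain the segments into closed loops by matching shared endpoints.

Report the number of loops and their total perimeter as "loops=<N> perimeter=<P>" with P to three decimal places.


loops=1 perimeter=5.497

Straddling triangles (6 of 14):
  (v4,v0,v5) [++-] → (-0.5035, 0.242496, 0)–(-0.5035, 1.18878, 0)  len=0.9463
  (v4,v5,v2) [+-+] → (-0.5035, 1.18878, 0)–(-0.5035, 0.242496, 0.916345)  len=1.3172
  (v5,v0,v6) [-+-] → (-0.5035, 0.242496, 0)–(-0.5035, -0.242496, 0)  len=0.4850
  (v5,v6,v2) [--+] → (-0.5035, -0.242496, 0.916345)–(-0.5035, 0.242496, 0.916345)  len=0.4850
  (v6,v0,v7) [-++] → (-0.5035, -0.242496, 0)–(-0.5035, -1.18878, 0)  len=0.9463
  (v6,v7,v2) [-++] → (-0.5035, -1.18878, 0)–(-0.5035, -0.242496, 0.916345)  len=1.3172

Chained into 1 loop(s):
  loop 1: 6 segments, perimeter = 5.4970
Total perimeter = 5.497


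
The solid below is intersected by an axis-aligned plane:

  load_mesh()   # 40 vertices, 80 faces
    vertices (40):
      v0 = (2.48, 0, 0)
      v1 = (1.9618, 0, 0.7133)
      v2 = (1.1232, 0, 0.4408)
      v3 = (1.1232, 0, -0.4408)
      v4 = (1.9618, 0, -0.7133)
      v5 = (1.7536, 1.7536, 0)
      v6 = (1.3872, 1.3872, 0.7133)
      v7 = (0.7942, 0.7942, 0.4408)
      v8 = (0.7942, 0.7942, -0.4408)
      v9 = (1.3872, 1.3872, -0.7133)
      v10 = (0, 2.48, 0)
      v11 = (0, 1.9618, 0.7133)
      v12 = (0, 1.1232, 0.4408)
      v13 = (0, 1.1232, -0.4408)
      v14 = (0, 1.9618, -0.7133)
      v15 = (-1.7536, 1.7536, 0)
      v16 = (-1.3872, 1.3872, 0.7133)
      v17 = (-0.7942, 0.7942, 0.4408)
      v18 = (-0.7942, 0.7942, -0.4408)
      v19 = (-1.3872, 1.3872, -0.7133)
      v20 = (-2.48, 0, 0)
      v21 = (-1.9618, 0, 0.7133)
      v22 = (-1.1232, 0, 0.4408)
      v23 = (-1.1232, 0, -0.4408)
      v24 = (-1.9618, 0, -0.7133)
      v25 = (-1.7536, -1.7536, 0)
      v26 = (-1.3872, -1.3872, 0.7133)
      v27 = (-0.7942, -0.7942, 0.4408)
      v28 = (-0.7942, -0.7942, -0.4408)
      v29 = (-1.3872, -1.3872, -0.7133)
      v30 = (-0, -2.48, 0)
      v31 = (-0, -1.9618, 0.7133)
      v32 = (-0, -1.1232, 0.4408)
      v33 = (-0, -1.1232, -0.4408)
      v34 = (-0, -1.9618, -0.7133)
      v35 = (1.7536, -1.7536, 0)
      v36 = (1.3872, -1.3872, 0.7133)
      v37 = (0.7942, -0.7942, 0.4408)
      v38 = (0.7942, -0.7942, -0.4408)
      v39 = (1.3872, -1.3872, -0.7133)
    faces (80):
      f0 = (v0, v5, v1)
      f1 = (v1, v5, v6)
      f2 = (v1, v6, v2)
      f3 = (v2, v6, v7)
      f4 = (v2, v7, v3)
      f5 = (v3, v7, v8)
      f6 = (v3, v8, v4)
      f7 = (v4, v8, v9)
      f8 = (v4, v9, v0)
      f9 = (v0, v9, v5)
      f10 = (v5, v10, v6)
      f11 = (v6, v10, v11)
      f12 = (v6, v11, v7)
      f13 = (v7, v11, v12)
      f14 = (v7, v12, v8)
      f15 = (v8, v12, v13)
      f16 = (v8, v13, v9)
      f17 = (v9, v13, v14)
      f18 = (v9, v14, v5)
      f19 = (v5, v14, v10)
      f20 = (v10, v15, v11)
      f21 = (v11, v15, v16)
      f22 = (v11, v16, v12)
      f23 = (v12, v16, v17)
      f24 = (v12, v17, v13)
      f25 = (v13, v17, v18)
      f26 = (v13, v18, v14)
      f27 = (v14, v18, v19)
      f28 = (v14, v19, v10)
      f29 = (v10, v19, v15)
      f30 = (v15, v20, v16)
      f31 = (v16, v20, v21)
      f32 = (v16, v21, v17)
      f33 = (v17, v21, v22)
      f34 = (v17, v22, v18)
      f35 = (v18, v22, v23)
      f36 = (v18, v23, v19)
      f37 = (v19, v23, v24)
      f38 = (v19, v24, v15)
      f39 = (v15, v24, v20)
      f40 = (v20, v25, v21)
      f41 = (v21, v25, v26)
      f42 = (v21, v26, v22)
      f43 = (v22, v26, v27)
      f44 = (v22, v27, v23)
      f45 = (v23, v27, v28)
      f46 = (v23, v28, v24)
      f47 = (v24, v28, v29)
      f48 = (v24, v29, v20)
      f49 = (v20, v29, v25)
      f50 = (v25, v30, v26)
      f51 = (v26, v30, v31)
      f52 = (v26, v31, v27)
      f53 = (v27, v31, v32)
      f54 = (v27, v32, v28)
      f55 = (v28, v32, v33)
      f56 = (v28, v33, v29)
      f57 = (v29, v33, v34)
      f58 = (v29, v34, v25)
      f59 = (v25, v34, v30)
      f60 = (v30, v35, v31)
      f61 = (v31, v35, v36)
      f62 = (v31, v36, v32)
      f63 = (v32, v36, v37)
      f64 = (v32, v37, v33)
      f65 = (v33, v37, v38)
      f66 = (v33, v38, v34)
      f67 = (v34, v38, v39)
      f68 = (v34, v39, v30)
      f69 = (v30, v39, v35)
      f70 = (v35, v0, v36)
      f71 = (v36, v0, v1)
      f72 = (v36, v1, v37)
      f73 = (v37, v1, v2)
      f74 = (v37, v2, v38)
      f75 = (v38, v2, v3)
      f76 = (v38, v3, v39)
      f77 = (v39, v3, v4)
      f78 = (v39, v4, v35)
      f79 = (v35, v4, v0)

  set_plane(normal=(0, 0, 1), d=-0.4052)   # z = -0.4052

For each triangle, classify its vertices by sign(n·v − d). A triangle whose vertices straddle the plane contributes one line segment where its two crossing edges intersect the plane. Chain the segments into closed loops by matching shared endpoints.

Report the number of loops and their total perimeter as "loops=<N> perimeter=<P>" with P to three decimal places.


Straddling triangles (32 of 80):
  (v2,v7,v3) [++-] → (1.10991, 0.0320707, -0.4052)–(1.1232, 0, -0.4052)  len=0.0347
  (v3,v7,v8) [-+-] → (1.10991, 0.0320707, -0.4052)–(0.7942, 0.7942, -0.4052)  len=0.8249
  (v4,v9,v0) [--+] → (1.85922, 0.788018, -0.4052)–(2.18563, 0, -0.4052)  len=0.8529
  (v0,v9,v5) [+-+] → (1.85922, 0.788018, -0.4052)–(1.54546, 1.54546, -0.4052)  len=0.8199
  (v7,v12,v8) [++-] → (0.762129, 0.807485, -0.4052)–(0.7942, 0.7942, -0.4052)  len=0.0347
  (v8,v12,v13) [-+-] → (0.762129, 0.807485, -0.4052)–(0, 1.1232, -0.4052)  len=0.8249
  (v9,v14,v5) [--+] → (0.757443, 1.87187, -0.4052)–(1.54546, 1.54546, -0.4052)  len=0.8529
  (v5,v14,v10) [+-+] → (0.757443, 1.87187, -0.4052)–(0, 2.18563, -0.4052)  len=0.8199
  (v12,v17,v13) [++-] → (-0.0320707, 1.10991, -0.4052)–(0, 1.1232, -0.4052)  len=0.0347
  (v13,v17,v18) [-+-] → (-0.0320707, 1.10991, -0.4052)–(-0.7942, 0.7942, -0.4052)  len=0.8249
  (v14,v19,v10) [--+] → (-0.788018, 1.85922, -0.4052)–(0, 2.18563, -0.4052)  len=0.8529
  (v10,v19,v15) [+-+] → (-0.788018, 1.85922, -0.4052)–(-1.54546, 1.54546, -0.4052)  len=0.8199
  (v17,v22,v18) [++-] → (-0.807485, 0.762129, -0.4052)–(-0.7942, 0.7942, -0.4052)  len=0.0347
  (v18,v22,v23) [-+-] → (-0.807485, 0.762129, -0.4052)–(-1.1232, 0, -0.4052)  len=0.8249
  (v19,v24,v15) [--+] → (-1.87187, 0.757443, -0.4052)–(-1.54546, 1.54546, -0.4052)  len=0.8529
  (v15,v24,v20) [+-+] → (-1.87187, 0.757443, -0.4052)–(-2.18563, 0, -0.4052)  len=0.8199
  (v22,v27,v23) [++-] → (-1.10991, -0.0320707, -0.4052)–(-1.1232, 0, -0.4052)  len=0.0347
  (v23,v27,v28) [-+-] → (-1.10991, -0.0320707, -0.4052)–(-0.7942, -0.7942, -0.4052)  len=0.8249
  (v24,v29,v20) [--+] → (-1.85922, -0.788018, -0.4052)–(-2.18563, 0, -0.4052)  len=0.8529
  (v20,v29,v25) [+-+] → (-1.85922, -0.788018, -0.4052)–(-1.54546, -1.54546, -0.4052)  len=0.8199
  (v27,v32,v28) [++-] → (-0.762129, -0.807485, -0.4052)–(-0.7942, -0.7942, -0.4052)  len=0.0347
  (v28,v32,v33) [-+-] → (-0.762129, -0.807485, -0.4052)–(0, -1.1232, -0.4052)  len=0.8249
  (v29,v34,v25) [--+] → (-0.757443, -1.87187, -0.4052)–(-1.54546, -1.54546, -0.4052)  len=0.8529
  (v25,v34,v30) [+-+] → (-0.757443, -1.87187, -0.4052)–(0, -2.18563, -0.4052)  len=0.8199
  (v32,v37,v33) [++-] → (0.0320707, -1.10991, -0.4052)–(0, -1.1232, -0.4052)  len=0.0347
  (v33,v37,v38) [-+-] → (0.0320707, -1.10991, -0.4052)–(0.7942, -0.7942, -0.4052)  len=0.8249
  (v34,v39,v30) [--+] → (0.788018, -1.85922, -0.4052)–(0, -2.18563, -0.4052)  len=0.8529
  (v30,v39,v35) [+-+] → (0.788018, -1.85922, -0.4052)–(1.54546, -1.54546, -0.4052)  len=0.8199
  (v37,v2,v38) [++-] → (0.807485, -0.762129, -0.4052)–(0.7942, -0.7942, -0.4052)  len=0.0347
  (v38,v2,v3) [-+-] → (0.807485, -0.762129, -0.4052)–(1.1232, 0, -0.4052)  len=0.8249
  (v39,v4,v35) [--+] → (1.87187, -0.757443, -0.4052)–(1.54546, -1.54546, -0.4052)  len=0.8529
  (v35,v4,v0) [+-+] → (1.87187, -0.757443, -0.4052)–(2.18563, 0, -0.4052)  len=0.8199

Chained into 2 loop(s):
  loop 1: 16 segments, perimeter = 6.8772
  loop 2: 16 segments, perimeter = 13.3824
Total perimeter = 20.260

loops=2 perimeter=20.260
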